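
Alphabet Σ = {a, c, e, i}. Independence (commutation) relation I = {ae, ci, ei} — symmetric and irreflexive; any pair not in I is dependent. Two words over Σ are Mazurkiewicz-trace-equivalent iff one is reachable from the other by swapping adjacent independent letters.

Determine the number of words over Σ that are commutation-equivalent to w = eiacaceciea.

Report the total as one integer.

27

piece 0:e — minimal
piece 1:i — minimal
piece 2:a rests on {1:i}
piece 3:c rests on {0:e, 2:a}
piece 4:a rests on {3:c}
piece 5:c rests on {4:a}
piece 6:e rests on {5:c}
piece 7:c rests on {6:e}
piece 8:i rests on {4:a}
piece 9:e rests on {7:c}
piece 10:a rests on {7:c, 8:i}
minimal pieces: {0:e, 1:i}
ways to finish when only these pieces remain (= sum over removing one remaining piece with nothing left below it):
  1 left: {9}→1  {10}→1
  2 left: {8,10}→1  {9,10}→2
  3 left: {7,9,10}→2  {8,9,10}→3
  4 left: {6,7,9,10}→2  {7,8,9,10}→5
  5 left: {5,6,7,9,10}→2  {6,7,8,9,10}→7
  6 left: {5,6,7,8,9,10}→9
  7 left: {4,5,6,7,8,9,10}→9
  8 left: {3,4,5,6,7,8,9,10}→9
  9 left: {0,3,4,5,6,7,8,9,10}→9  {2,3,4,5,6,7,8,9,10}→9
  placing 0:e first → 9 extensions
  placing 1:i first → 18 extensions
total linear extensions = 27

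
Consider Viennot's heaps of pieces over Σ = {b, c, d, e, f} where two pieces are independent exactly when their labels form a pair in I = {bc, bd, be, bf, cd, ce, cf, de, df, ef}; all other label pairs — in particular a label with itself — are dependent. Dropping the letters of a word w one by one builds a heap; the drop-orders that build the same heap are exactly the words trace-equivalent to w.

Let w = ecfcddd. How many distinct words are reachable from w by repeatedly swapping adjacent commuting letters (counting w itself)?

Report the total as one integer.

420

piece 0:e — minimal
piece 1:c — minimal
piece 2:f — minimal
piece 3:c rests on {1:c}
piece 4:d — minimal
piece 5:d rests on {4:d}
piece 6:d rests on {5:d}
minimal pieces: {0:e, 1:c, 2:f, 4:d}
ways to finish when only these pieces remain (= sum over removing one remaining piece with nothing left below it):
  1 left: {0}→1  {2}→1  {3}→1  {6}→1
  2 left: {0,2}→2  {0,3}→2  {0,6}→2  {1,3}→1  {2,3}→2  {2,6}→2  {3,6}→2  {5,6}→1
  3 left: {0,1,3}→3  {0,2,3}→6  {0,2,6}→6  {0,3,6}→6  {0,5,6}→3  {1,2,3}→3  {1,3,6}→3  {2,3,6}→6  {2,5,6}→3  {3,5,6}→3  {4,5,6}→1
  4 left: {0,1,2,3}→12  {0,1,3,6}→12  {0,2,3,6}→24  {0,2,5,6}→12  {0,3,5,6}→12  {0,4,5,6}→4  {1,2,3,6}→12  {1,3,5,6}→6  {2,3,5,6}→12  {2,4,5,6}→4  {3,4,5,6}→4
  5 left: {0,1,2,3,6}→60  {0,1,3,5,6}→30  {0,2,3,5,6}→60  {0,2,4,5,6}→20  {0,3,4,5,6}→20  {1,2,3,5,6}→30  {1,3,4,5,6}→10  {2,3,4,5,6}→20
  placing 0:e first → 60 extensions
  placing 1:c first → 120 extensions
  placing 2:f first → 60 extensions
  placing 4:d first → 180 extensions
total linear extensions = 420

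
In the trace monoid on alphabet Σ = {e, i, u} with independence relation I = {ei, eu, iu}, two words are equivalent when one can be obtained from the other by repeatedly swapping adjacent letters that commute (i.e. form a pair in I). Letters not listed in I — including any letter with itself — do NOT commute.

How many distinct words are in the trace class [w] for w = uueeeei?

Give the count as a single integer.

105

drop 0:u onto floor
drop 1:u onto {0:u}
drop 2:e onto floor
drop 3:e onto {2:e}
drop 4:e onto {3:e}
drop 5:e onto {4:e}
drop 6:i onto floor
ground layer = {0:u, 2:e, 6:i}
drop-orders for the pieces not yet dropped (sum over which currently-grounded one goes next):
  1 to go: {1} 1  {5} 1  {6} 1
  2 to go: {0,1} 1  {1,5} 2  {1,6} 2  {4,5} 1  {5,6} 2
  3 to go: {0,1,5} 3  {0,1,6} 3  {1,4,5} 3  {1,5,6} 6  {3,4,5} 1  {4,5,6} 3
  4 to go: {0,1,4,5} 6  {0,1,5,6} 12  {1,3,4,5} 4  {1,4,5,6} 12  {2,3,4,5} 1  {3,4,5,6} 4
  5 to go: {0,1,3,4,5} 10  {0,1,4,5,6} 30  {1,2,3,4,5} 5  {1,3,4,5,6} 20  {2,3,4,5,6} 5
  if 0:u drops first: 30 orders
  if 2:e drops first: 60 orders
  if 6:i drops first: 15 orders
heap linearizations: 105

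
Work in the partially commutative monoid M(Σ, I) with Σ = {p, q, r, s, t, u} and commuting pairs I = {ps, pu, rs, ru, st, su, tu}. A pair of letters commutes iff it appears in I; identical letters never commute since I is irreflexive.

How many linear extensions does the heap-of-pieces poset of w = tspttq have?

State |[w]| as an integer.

piece 0:t — minimal
piece 1:s — minimal
piece 2:p rests on {0:t}
piece 3:t rests on {2:p}
piece 4:t rests on {3:t}
piece 5:q rests on {1:s, 4:t}
minimal pieces: {0:t, 1:s}
ways to finish when only these pieces remain (= sum over removing one remaining piece with nothing left below it):
  1 left: {5}→1
  2 left: {1,5}→1  {4,5}→1
  3 left: {1,4,5}→2  {3,4,5}→1
  4 left: {1,3,4,5}→3  {2,3,4,5}→1
  placing 0:t first → 4 extensions
  placing 1:s first → 1 extensions
total linear extensions = 5

5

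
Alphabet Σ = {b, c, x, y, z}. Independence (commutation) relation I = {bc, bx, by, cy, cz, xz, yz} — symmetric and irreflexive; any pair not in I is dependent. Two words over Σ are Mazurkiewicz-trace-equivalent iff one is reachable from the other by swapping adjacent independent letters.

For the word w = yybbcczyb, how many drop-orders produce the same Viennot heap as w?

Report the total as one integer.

piece 0:y — minimal
piece 1:y rests on {0:y}
piece 2:b — minimal
piece 3:b rests on {2:b}
piece 4:c — minimal
piece 5:c rests on {4:c}
piece 6:z rests on {3:b}
piece 7:y rests on {1:y}
piece 8:b rests on {6:z}
minimal pieces: {0:y, 2:b, 4:c}
ways to finish when only these pieces remain (= sum over removing one remaining piece with nothing left below it):
  1 left: {5}→1  {7}→1  {8}→1
  2 left: {1,7}→1  {4,5}→1  {5,7}→2  {5,8}→2  {6,8}→1  {7,8}→2
  3 left: {0,1,7}→1  {1,5,7}→3  {1,7,8}→3  {3,6,8}→1  {4,5,7}→3  {4,5,8}→3  {5,6,8}→3  {5,7,8}→6  {6,7,8}→3
  4 left: {0,1,5,7}→4  {0,1,7,8}→4  {1,4,5,7}→6  {1,5,7,8}→12  {1,6,7,8}→6  {2,3,6,8}→1  {3,5,6,8}→4  {3,6,7,8}→4  {4,5,6,8}→6  {4,5,7,8}→12  {5,6,7,8}→12
  5 left: {0,1,4,5,7}→10  {0,1,5,7,8}→20  {0,1,6,7,8}→10  {1,3,6,7,8}→10  {1,4,5,7,8}→30  {1,5,6,7,8}→30  {2,3,5,6,8}→5  {2,3,6,7,8}→5  {3,4,5,6,8}→10  {3,5,6,7,8}→20  {4,5,6,7,8}→30
  6 left: {0,1,3,6,7,8}→20  {0,1,4,5,7,8}→60  {0,1,5,6,7,8}→60  {1,2,3,6,7,8}→15  {1,3,5,6,7,8}→60  {1,4,5,6,7,8}→90  {2,3,4,5,6,8}→15  {2,3,5,6,7,8}→30  {3,4,5,6,7,8}→60
  7 left: {0,1,2,3,6,7,8}→35  {0,1,3,5,6,7,8}→140  {0,1,4,5,6,7,8}→210  {1,2,3,5,6,7,8}→105  {1,3,4,5,6,7,8}→210  {2,3,4,5,6,7,8}→105
  placing 0:y first → 420 extensions
  placing 2:b first → 560 extensions
  placing 4:c first → 280 extensions
total linear extensions = 1260

1260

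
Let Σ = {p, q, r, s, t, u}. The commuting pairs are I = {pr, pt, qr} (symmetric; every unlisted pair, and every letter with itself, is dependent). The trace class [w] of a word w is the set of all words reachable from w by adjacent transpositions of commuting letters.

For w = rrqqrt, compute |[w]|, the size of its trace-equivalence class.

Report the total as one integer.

drop 0:r onto floor
drop 1:r onto {0:r}
drop 2:q onto floor
drop 3:q onto {2:q}
drop 4:r onto {1:r}
drop 5:t onto {3:q, 4:r}
ground layer = {0:r, 2:q}
drop-orders for the pieces not yet dropped (sum over which currently-grounded one goes next):
  1 to go: {5} 1
  2 to go: {3,5} 1  {4,5} 1
  3 to go: {1,4,5} 1  {2,3,5} 1  {3,4,5} 2
  4 to go: {0,1,4,5} 1  {1,3,4,5} 3  {2,3,4,5} 3
  if 0:r drops first: 6 orders
  if 2:q drops first: 4 orders
heap linearizations: 10

10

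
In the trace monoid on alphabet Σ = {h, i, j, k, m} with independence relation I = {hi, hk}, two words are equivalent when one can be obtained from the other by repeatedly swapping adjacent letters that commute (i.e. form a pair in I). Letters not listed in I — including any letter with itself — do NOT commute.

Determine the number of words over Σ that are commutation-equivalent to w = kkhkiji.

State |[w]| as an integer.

5

drop 0:k onto floor
drop 1:k onto {0:k}
drop 2:h onto floor
drop 3:k onto {1:k}
drop 4:i onto {3:k}
drop 5:j onto {2:h, 4:i}
drop 6:i onto {5:j}
ground layer = {0:k, 2:h}
drop-orders for the pieces not yet dropped (sum over which currently-grounded one goes next):
  1 to go: {6} 1
  2 to go: {5,6} 1
  3 to go: {2,5,6} 1  {4,5,6} 1
  4 to go: {2,4,5,6} 2  {3,4,5,6} 1
  5 to go: {1,3,4,5,6} 1  {2,3,4,5,6} 3
  if 0:k drops first: 4 orders
  if 2:h drops first: 1 orders
heap linearizations: 5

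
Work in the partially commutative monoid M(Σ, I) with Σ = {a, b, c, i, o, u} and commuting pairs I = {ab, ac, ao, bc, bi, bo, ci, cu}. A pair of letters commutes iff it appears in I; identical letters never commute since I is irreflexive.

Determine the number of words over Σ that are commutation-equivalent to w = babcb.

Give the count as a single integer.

20

0(b) covers ∅
1(a) covers ∅
2(b) covers 0:b
3(c) covers ∅
4(b) covers 2:b
floor of heap: 0:b, 1:a, 3:c
completions by unplaced set U, small U first (add the entries for U minus each lowest piece of U):
  |U|=1: {1}:1  {3}:1  {4}:1
  |U|=2: {1,3}:2  {1,4}:2  {2,4}:1  {3,4}:2
  |U|=3: {0,2,4}:1  {1,2,4}:3  {1,3,4}:6  {2,3,4}:3
  start at 0(b): 12
  start at 1(a): 4
  start at 3(c): 4
sum over floor = 20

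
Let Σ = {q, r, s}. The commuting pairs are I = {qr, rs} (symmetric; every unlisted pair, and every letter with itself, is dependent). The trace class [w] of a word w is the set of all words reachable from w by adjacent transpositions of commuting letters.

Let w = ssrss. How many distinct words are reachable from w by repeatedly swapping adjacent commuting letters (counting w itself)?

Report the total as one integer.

0(s) covers ∅
1(s) covers 0:s
2(r) covers ∅
3(s) covers 1:s
4(s) covers 3:s
floor of heap: 0:s, 2:r
completions by unplaced set U, small U first (add the entries for U minus each lowest piece of U):
  |U|=1: {2}:1  {4}:1
  |U|=2: {2,4}:2  {3,4}:1
  |U|=3: {1,3,4}:1  {2,3,4}:3
  start at 0(s): 4
  start at 2(r): 1
sum over floor = 5

5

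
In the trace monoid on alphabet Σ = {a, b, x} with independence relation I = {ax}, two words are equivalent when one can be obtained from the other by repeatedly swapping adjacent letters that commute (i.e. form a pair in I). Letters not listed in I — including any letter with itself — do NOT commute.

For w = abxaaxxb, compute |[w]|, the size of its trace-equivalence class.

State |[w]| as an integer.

10

#0=a has no predecessor
#1=b depends on [0:a]
#2=x depends on [1:b]
#3=a depends on [1:b]
#4=a depends on [3:a]
#5=x depends on [2:x]
#6=x depends on [5:x]
#7=b depends on [4:a, 6:x]
sources: [0:a]
N(rest) = Σ N(rest − s) over sources s of rest; N(one piece) = 1:
  size 1 → [7]=1
  size 2 → [4,7]=1  [6,7]=1
  size 3 → [3,4,7]=1  [4,6,7]=2  [5,6,7]=1
  size 4 → [2,5,6,7]=1  [3,4,6,7]=3  [4,5,6,7]=3
  size 5 → [2,4,5,6,7]=4  [3,4,5,6,7]=6
  size 6 → [2,3,4,5,6,7]=10
  first=0(a) contributes 10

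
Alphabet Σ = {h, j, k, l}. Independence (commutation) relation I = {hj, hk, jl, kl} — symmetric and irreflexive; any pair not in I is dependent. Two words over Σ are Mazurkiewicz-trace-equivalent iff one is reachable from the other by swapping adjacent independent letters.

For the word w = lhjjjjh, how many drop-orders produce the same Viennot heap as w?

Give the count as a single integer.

0(l) covers ∅
1(h) covers 0:l
2(j) covers ∅
3(j) covers 2:j
4(j) covers 3:j
5(j) covers 4:j
6(h) covers 1:h
floor of heap: 0:l, 2:j
completions by unplaced set U, small U first (add the entries for U minus each lowest piece of U):
  |U|=1: {5}:1  {6}:1
  |U|=2: {1,6}:1  {4,5}:1  {5,6}:2
  |U|=3: {0,1,6}:1  {1,5,6}:3  {3,4,5}:1  {4,5,6}:3
  |U|=4: {0,1,5,6}:4  {1,4,5,6}:6  {2,3,4,5}:1  {3,4,5,6}:4
  |U|=5: {0,1,4,5,6}:10  {1,3,4,5,6}:10  {2,3,4,5,6}:5
  start at 0(l): 15
  start at 2(j): 20
sum over floor = 35

35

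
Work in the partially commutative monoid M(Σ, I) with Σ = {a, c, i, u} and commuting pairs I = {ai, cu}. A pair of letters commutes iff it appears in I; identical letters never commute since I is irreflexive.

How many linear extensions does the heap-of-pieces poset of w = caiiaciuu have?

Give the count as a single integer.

#0=c has no predecessor
#1=a depends on [0:c]
#2=i depends on [0:c]
#3=i depends on [2:i]
#4=a depends on [1:a]
#5=c depends on [3:i, 4:a]
#6=i depends on [5:c]
#7=u depends on [6:i]
#8=u depends on [7:u]
sources: [0:c]
N(rest) = Σ N(rest − s) over sources s of rest; N(one piece) = 1:
  size 1 → [8]=1
  size 2 → [7,8]=1
  size 3 → [6,7,8]=1
  size 4 → [5,6,7,8]=1
  size 5 → [3,5,6,7,8]=1  [4,5,6,7,8]=1
  size 6 → [1,4,5,6,7,8]=1  [2,3,5,6,7,8]=1  [3,4,5,6,7,8]=2
  size 7 → [1,3,4,5,6,7,8]=3  [2,3,4,5,6,7,8]=3
  first=0(c) contributes 6

6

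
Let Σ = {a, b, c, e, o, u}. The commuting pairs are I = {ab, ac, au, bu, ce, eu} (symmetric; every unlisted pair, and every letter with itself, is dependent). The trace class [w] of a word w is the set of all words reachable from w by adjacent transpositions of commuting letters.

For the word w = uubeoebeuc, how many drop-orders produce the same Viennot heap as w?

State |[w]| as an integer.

42

piece 0:u — minimal
piece 1:u rests on {0:u}
piece 2:b — minimal
piece 3:e rests on {2:b}
piece 4:o rests on {1:u, 3:e}
piece 5:e rests on {4:o}
piece 6:b rests on {5:e}
piece 7:e rests on {6:b}
piece 8:u rests on {4:o}
piece 9:c rests on {6:b, 8:u}
minimal pieces: {0:u, 2:b}
ways to finish when only these pieces remain (= sum over removing one remaining piece with nothing left below it):
  1 left: {7}→1  {9}→1
  2 left: {7,9}→2  {8,9}→1
  3 left: {6,7,9}→2  {7,8,9}→3
  4 left: {5,6,7,9}→2  {6,7,8,9}→5
  5 left: {5,6,7,8,9}→7
  6 left: {4,5,6,7,8,9}→7
  7 left: {1,4,5,6,7,8,9}→7  {3,4,5,6,7,8,9}→7
  8 left: {0,1,4,5,6,7,8,9}→7  {1,3,4,5,6,7,8,9}→14  {2,3,4,5,6,7,8,9}→7
  placing 0:u first → 21 extensions
  placing 2:b first → 21 extensions
total linear extensions = 42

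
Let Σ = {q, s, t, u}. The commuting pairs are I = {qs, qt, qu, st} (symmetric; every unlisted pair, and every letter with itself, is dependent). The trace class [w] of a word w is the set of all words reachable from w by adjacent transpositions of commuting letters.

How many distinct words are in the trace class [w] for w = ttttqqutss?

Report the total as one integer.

piece 0:t — minimal
piece 1:t rests on {0:t}
piece 2:t rests on {1:t}
piece 3:t rests on {2:t}
piece 4:q — minimal
piece 5:q rests on {4:q}
piece 6:u rests on {3:t}
piece 7:t rests on {6:u}
piece 8:s rests on {6:u}
piece 9:s rests on {8:s}
minimal pieces: {0:t, 4:q}
ways to finish when only these pieces remain (= sum over removing one remaining piece with nothing left below it):
  1 left: {5}→1  {7}→1  {9}→1
  2 left: {4,5}→1  {5,7}→2  {5,9}→2  {7,9}→2  {8,9}→1
  3 left: {4,5,7}→3  {4,5,9}→3  {5,7,9}→6  {5,8,9}→3  {7,8,9}→3
  4 left: {4,5,7,9}→12  {4,5,8,9}→6  {5,7,8,9}→12  {6,7,8,9}→3
  5 left: {3,6,7,8,9}→3  {4,5,7,8,9}→30  {5,6,7,8,9}→15
  6 left: {2,3,6,7,8,9}→3  {3,5,6,7,8,9}→18  {4,5,6,7,8,9}→45
  7 left: {1,2,3,6,7,8,9}→3  {2,3,5,6,7,8,9}→21  {3,4,5,6,7,8,9}→63
  8 left: {0,1,2,3,6,7,8,9}→3  {1,2,3,5,6,7,8,9}→24  {2,3,4,5,6,7,8,9}→84
  placing 0:t first → 108 extensions
  placing 4:q first → 27 extensions
total linear extensions = 135

135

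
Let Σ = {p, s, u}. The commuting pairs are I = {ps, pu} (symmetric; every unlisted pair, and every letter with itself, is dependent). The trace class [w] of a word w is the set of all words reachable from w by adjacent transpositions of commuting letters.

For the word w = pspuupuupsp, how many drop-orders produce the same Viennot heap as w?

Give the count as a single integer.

0(p) covers ∅
1(s) covers ∅
2(p) covers 0:p
3(u) covers 1:s
4(u) covers 3:u
5(p) covers 2:p
6(u) covers 4:u
7(u) covers 6:u
8(p) covers 5:p
9(s) covers 7:u
10(p) covers 8:p
floor of heap: 0:p, 1:s
completions by unplaced set U, small U first (add the entries for U minus each lowest piece of U):
  |U|=1: {9}:1  {10}:1
  |U|=2: {7,9}:1  {8,10}:1  {9,10}:2
  |U|=3: {5,8,10}:1  {6,7,9}:1  {7,9,10}:3  {8,9,10}:3
  |U|=4: {2,5,8,10}:1  {4,6,7,9}:1  {5,8,9,10}:4  {6,7,9,10}:4  {7,8,9,10}:6
  |U|=5: {0,2,5,8,10}:1  {2,5,8,9,10}:5  {3,4,6,7,9}:1  {4,6,7,9,10}:5  {5,7,8,9,10}:10  {6,7,8,9,10}:10
  |U|=6: {0,2,5,8,9,10}:6  {1,3,4,6,7,9}:1  {2,5,7,8,9,10}:15  {3,4,6,7,9,10}:6  {4,6,7,8,9,10}:15  {5,6,7,8,9,10}:20
  |U|=7: {0,2,5,7,8,9,10}:21  {1,3,4,6,7,9,10}:7  {2,5,6,7,8,9,10}:35  {3,4,6,7,8,9,10}:21  {4,5,6,7,8,9,10}:35
  |U|=8: {0,2,5,6,7,8,9,10}:56  {1,3,4,6,7,8,9,10}:28  {2,4,5,6,7,8,9,10}:70  {3,4,5,6,7,8,9,10}:56
  |U|=9: {0,2,4,5,6,7,8,9,10}:126  {1,3,4,5,6,7,8,9,10}:84  {2,3,4,5,6,7,8,9,10}:126
  start at 0(p): 210
  start at 1(s): 252
sum over floor = 462

462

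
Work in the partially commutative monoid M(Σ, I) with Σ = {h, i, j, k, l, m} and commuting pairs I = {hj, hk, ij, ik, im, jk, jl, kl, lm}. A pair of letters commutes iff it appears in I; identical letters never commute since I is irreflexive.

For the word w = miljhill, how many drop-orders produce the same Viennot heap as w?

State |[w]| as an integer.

18

piece 0:m — minimal
piece 1:i — minimal
piece 2:l rests on {1:i}
piece 3:j rests on {0:m}
piece 4:h rests on {0:m, 2:l}
piece 5:i rests on {4:h}
piece 6:l rests on {5:i}
piece 7:l rests on {6:l}
minimal pieces: {0:m, 1:i}
ways to finish when only these pieces remain (= sum over removing one remaining piece with nothing left below it):
  1 left: {3}→1  {7}→1
  2 left: {3,7}→2  {6,7}→1
  3 left: {3,6,7}→3  {5,6,7}→1
  4 left: {3,5,6,7}→4  {4,5,6,7}→1
  5 left: {2,4,5,6,7}→1  {3,4,5,6,7}→5
  6 left: {0,3,4,5,6,7}→5  {1,2,4,5,6,7}→1  {2,3,4,5,6,7}→6
  placing 0:m first → 7 extensions
  placing 1:i first → 11 extensions
total linear extensions = 18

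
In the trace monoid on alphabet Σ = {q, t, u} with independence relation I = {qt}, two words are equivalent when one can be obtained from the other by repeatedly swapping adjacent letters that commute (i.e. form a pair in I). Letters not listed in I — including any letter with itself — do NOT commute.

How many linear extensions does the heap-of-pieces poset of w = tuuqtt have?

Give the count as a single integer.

0(t) covers ∅
1(u) covers 0:t
2(u) covers 1:u
3(q) covers 2:u
4(t) covers 2:u
5(t) covers 4:t
floor of heap: 0:t
completions by unplaced set U, small U first (add the entries for U minus each lowest piece of U):
  |U|=1: {3}:1  {5}:1
  |U|=2: {3,5}:2  {4,5}:1
  |U|=3: {3,4,5}:3
  |U|=4: {2,3,4,5}:3
  start at 0(t): 3

3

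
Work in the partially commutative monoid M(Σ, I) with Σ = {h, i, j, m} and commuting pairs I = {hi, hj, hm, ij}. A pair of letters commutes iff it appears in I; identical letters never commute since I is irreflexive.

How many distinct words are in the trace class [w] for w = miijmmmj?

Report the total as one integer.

drop 0:m onto floor
drop 1:i onto {0:m}
drop 2:i onto {1:i}
drop 3:j onto {0:m}
drop 4:m onto {2:i, 3:j}
drop 5:m onto {4:m}
drop 6:m onto {5:m}
drop 7:j onto {6:m}
ground layer = {0:m}
drop-orders for the pieces not yet dropped (sum over which currently-grounded one goes next):
  1 to go: {7} 1
  2 to go: {6,7} 1
  3 to go: {5,6,7} 1
  4 to go: {4,5,6,7} 1
  5 to go: {2,4,5,6,7} 1  {3,4,5,6,7} 1
  6 to go: {1,2,4,5,6,7} 1  {2,3,4,5,6,7} 2
  if 0:m drops first: 3 orders

3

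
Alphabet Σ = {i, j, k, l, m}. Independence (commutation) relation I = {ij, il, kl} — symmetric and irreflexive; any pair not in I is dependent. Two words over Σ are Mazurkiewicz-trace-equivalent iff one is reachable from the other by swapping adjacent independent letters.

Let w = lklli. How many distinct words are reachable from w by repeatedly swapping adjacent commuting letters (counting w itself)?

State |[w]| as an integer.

0(l) covers ∅
1(k) covers ∅
2(l) covers 0:l
3(l) covers 2:l
4(i) covers 1:k
floor of heap: 0:l, 1:k
completions by unplaced set U, small U first (add the entries for U minus each lowest piece of U):
  |U|=1: {3}:1  {4}:1
  |U|=2: {1,4}:1  {2,3}:1  {3,4}:2
  |U|=3: {0,2,3}:1  {1,3,4}:3  {2,3,4}:3
  start at 0(l): 6
  start at 1(k): 4
sum over floor = 10

10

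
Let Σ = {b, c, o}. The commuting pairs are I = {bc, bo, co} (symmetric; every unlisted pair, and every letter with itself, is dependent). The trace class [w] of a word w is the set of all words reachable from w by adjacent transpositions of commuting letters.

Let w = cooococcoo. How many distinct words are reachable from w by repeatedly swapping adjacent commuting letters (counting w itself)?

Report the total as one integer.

210

drop 0:c onto floor
drop 1:o onto floor
drop 2:o onto {1:o}
drop 3:o onto {2:o}
drop 4:c onto {0:c}
drop 5:o onto {3:o}
drop 6:c onto {4:c}
drop 7:c onto {6:c}
drop 8:o onto {5:o}
drop 9:o onto {8:o}
ground layer = {0:c, 1:o}
drop-orders for the pieces not yet dropped (sum over which currently-grounded one goes next):
  1 to go: {7} 1  {9} 1
  2 to go: {6,7} 1  {7,9} 2  {8,9} 1
  3 to go: {4,6,7} 1  {5,8,9} 1  {6,7,9} 3  {7,8,9} 3
  4 to go: {0,4,6,7} 1  {3,5,8,9} 1  {4,6,7,9} 4  {5,7,8,9} 4  {6,7,8,9} 6
  5 to go: {0,4,6,7,9} 5  {2,3,5,8,9} 1  {3,5,7,8,9} 5  {4,6,7,8,9} 10  {5,6,7,8,9} 10
  6 to go: {0,4,6,7,8,9} 15  {1,2,3,5,8,9} 1  {2,3,5,7,8,9} 6  {3,5,6,7,8,9} 15  {4,5,6,7,8,9} 20
  7 to go: {0,4,5,6,7,8,9} 35  {1,2,3,5,7,8,9} 7  {2,3,5,6,7,8,9} 21  {3,4,5,6,7,8,9} 35
  8 to go: {0,3,4,5,6,7,8,9} 70  {1,2,3,5,6,7,8,9} 28  {2,3,4,5,6,7,8,9} 56
  if 0:c drops first: 84 orders
  if 1:o drops first: 126 orders
heap linearizations: 210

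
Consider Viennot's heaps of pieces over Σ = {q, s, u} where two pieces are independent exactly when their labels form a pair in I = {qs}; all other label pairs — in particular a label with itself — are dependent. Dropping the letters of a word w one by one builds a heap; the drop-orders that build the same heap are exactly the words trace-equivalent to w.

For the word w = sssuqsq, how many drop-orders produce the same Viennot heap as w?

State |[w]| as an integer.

0(s) covers ∅
1(s) covers 0:s
2(s) covers 1:s
3(u) covers 2:s
4(q) covers 3:u
5(s) covers 3:u
6(q) covers 4:q
floor of heap: 0:s
completions by unplaced set U, small U first (add the entries for U minus each lowest piece of U):
  |U|=1: {5}:1  {6}:1
  |U|=2: {4,6}:1  {5,6}:2
  |U|=3: {4,5,6}:3
  |U|=4: {3,4,5,6}:3
  |U|=5: {2,3,4,5,6}:3
  start at 0(s): 3

3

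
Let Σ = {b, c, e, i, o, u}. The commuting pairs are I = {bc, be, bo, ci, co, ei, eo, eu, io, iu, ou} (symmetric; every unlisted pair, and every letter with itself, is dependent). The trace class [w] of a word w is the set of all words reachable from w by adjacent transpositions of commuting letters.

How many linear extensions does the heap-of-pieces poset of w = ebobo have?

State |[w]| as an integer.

30

drop 0:e onto floor
drop 1:b onto floor
drop 2:o onto floor
drop 3:b onto {1:b}
drop 4:o onto {2:o}
ground layer = {0:e, 1:b, 2:o}
drop-orders for the pieces not yet dropped (sum over which currently-grounded one goes next):
  1 to go: {0} 1  {3} 1  {4} 1
  2 to go: {0,3} 2  {0,4} 2  {1,3} 1  {2,4} 1  {3,4} 2
  3 to go: {0,1,3} 3  {0,2,4} 3  {0,3,4} 6  {1,3,4} 3  {2,3,4} 3
  if 0:e drops first: 6 orders
  if 1:b drops first: 12 orders
  if 2:o drops first: 12 orders
heap linearizations: 30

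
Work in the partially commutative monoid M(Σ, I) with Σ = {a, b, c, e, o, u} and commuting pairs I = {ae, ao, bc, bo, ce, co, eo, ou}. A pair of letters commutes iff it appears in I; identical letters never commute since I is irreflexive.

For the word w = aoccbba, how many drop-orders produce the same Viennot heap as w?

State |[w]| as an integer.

piece 0:a — minimal
piece 1:o — minimal
piece 2:c rests on {0:a}
piece 3:c rests on {2:c}
piece 4:b rests on {0:a}
piece 5:b rests on {4:b}
piece 6:a rests on {3:c, 5:b}
minimal pieces: {0:a, 1:o}
ways to finish when only these pieces remain (= sum over removing one remaining piece with nothing left below it):
  1 left: {1}→1  {6}→1
  2 left: {1,6}→2  {3,6}→1  {5,6}→1
  3 left: {1,3,6}→3  {1,5,6}→3  {2,3,6}→1  {3,5,6}→2  {4,5,6}→1
  4 left: {1,2,3,6}→4  {1,3,5,6}→8  {1,4,5,6}→4  {2,3,5,6}→3  {3,4,5,6}→3
  5 left: {1,2,3,5,6}→15  {1,3,4,5,6}→15  {2,3,4,5,6}→6
  placing 0:a first → 36 extensions
  placing 1:o first → 6 extensions
total linear extensions = 42

42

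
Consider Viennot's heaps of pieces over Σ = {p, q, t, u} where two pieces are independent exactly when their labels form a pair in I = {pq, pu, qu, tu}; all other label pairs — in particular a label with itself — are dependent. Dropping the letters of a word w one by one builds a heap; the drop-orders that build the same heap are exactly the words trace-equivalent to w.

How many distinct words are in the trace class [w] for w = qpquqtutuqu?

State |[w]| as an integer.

drop 0:q onto floor
drop 1:p onto floor
drop 2:q onto {0:q}
drop 3:u onto floor
drop 4:q onto {2:q}
drop 5:t onto {1:p, 4:q}
drop 6:u onto {3:u}
drop 7:t onto {5:t}
drop 8:u onto {6:u}
drop 9:q onto {7:t}
drop 10:u onto {8:u}
ground layer = {0:q, 1:p, 3:u}
drop-orders for the pieces not yet dropped (sum over which currently-grounded one goes next):
  1 to go: {9} 1  {10} 1
  2 to go: {7,9} 1  {8,10} 1  {9,10} 2
  3 to go: {5,7,9} 1  {6,8,10} 1  {7,9,10} 3  {8,9,10} 3
  4 to go: {1,5,7,9} 1  {3,6,8,10} 1  {4,5,7,9} 1  {5,7,9,10} 4  {6,8,9,10} 4  {7,8,9,10} 6
  5 to go: {1,4,5,7,9} 2  {1,5,7,9,10} 5  {2,4,5,7,9} 1  {3,6,8,9,10} 5  {4,5,7,9,10} 5  {5,7,8,9,10} 10  {6,7,8,9,10} 10
  6 to go: {0,2,4,5,7,9} 1  {1,2,4,5,7,9} 3  {1,4,5,7,9,10} 12  {1,5,7,8,9,10} 15  {2,4,5,7,9,10} 6  {3,6,7,8,9,10} 15  {4,5,7,8,9,10} 15  {5,6,7,8,9,10} 20
  7 to go: {0,1,2,4,5,7,9} 4  {0,2,4,5,7,9,10} 7  {1,2,4,5,7,9,10} 21  {1,4,5,7,8,9,10} 42  {1,5,6,7,8,9,10} 35  {2,4,5,7,8,9,10} 21  {3,5,6,7,8,9,10} 35  {4,5,6,7,8,9,10} 35
  8 to go: {0,1,2,4,5,7,9,10} 32  {0,2,4,5,7,8,9,10} 28  {1,2,4,5,7,8,9,10} 84  {1,3,5,6,7,8,9,10} 70  {1,4,5,6,7,8,9,10} 112  {2,4,5,6,7,8,9,10} 56  {3,4,5,6,7,8,9,10} 70
  9 to go: {0,1,2,4,5,7,8,9,10} 144  {0,2,4,5,6,7,8,9,10} 84  {1,2,4,5,6,7,8,9,10} 252  {1,3,4,5,6,7,8,9,10} 252  {2,3,4,5,6,7,8,9,10} 126
  if 0:q drops first: 630 orders
  if 1:p drops first: 210 orders
  if 3:u drops first: 480 orders
heap linearizations: 1320

1320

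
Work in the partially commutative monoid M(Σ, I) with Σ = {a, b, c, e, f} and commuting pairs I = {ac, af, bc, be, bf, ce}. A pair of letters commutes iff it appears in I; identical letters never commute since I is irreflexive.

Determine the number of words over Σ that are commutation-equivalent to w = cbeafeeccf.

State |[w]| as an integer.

138

piece 0:c — minimal
piece 1:b — minimal
piece 2:e — minimal
piece 3:a rests on {1:b, 2:e}
piece 4:f rests on {0:c, 2:e}
piece 5:e rests on {3:a, 4:f}
piece 6:e rests on {5:e}
piece 7:c rests on {4:f}
piece 8:c rests on {7:c}
piece 9:f rests on {6:e, 8:c}
minimal pieces: {0:c, 1:b, 2:e}
ways to finish when only these pieces remain (= sum over removing one remaining piece with nothing left below it):
  1 left: {9}→1
  2 left: {6,9}→1  {8,9}→1
  3 left: {5,6,9}→1  {6,8,9}→2  {7,8,9}→1
  4 left: {3,5,6,9}→1  {5,6,8,9}→3  {6,7,8,9}→3
  5 left: {1,3,5,6,9}→1  {3,5,6,8,9}→4  {5,6,7,8,9}→6
  6 left: {1,3,5,6,8,9}→5  {3,5,6,7,8,9}→10  {4,5,6,7,8,9}→6
  7 left: {0,4,5,6,7,8,9}→6  {1,3,5,6,7,8,9}→15  {3,4,5,6,7,8,9}→16
  8 left: {0,3,4,5,6,7,8,9}→22  {1,3,4,5,6,7,8,9}→31  {2,3,4,5,6,7,8,9}→16
  placing 0:c first → 47 extensions
  placing 1:b first → 38 extensions
  placing 2:e first → 53 extensions
total linear extensions = 138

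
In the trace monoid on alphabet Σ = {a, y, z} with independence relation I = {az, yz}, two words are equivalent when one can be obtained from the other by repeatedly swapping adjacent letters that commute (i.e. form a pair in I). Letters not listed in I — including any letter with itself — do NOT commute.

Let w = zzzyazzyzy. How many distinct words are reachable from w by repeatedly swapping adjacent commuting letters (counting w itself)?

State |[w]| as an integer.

drop 0:z onto floor
drop 1:z onto {0:z}
drop 2:z onto {1:z}
drop 3:y onto floor
drop 4:a onto {3:y}
drop 5:z onto {2:z}
drop 6:z onto {5:z}
drop 7:y onto {4:a}
drop 8:z onto {6:z}
drop 9:y onto {7:y}
ground layer = {0:z, 3:y}
drop-orders for the pieces not yet dropped (sum over which currently-grounded one goes next):
  1 to go: {8} 1  {9} 1
  2 to go: {6,8} 1  {7,9} 1  {8,9} 2
  3 to go: {4,7,9} 1  {5,6,8} 1  {6,8,9} 3  {7,8,9} 3
  4 to go: {2,5,6,8} 1  {3,4,7,9} 1  {4,7,8,9} 4  {5,6,8,9} 4  {6,7,8,9} 6
  5 to go: {1,2,5,6,8} 1  {2,5,6,8,9} 5  {3,4,7,8,9} 5  {4,6,7,8,9} 10  {5,6,7,8,9} 10
  6 to go: {0,1,2,5,6,8} 1  {1,2,5,6,8,9} 6  {2,5,6,7,8,9} 15  {3,4,6,7,8,9} 15  {4,5,6,7,8,9} 20
  7 to go: {0,1,2,5,6,8,9} 7  {1,2,5,6,7,8,9} 21  {2,4,5,6,7,8,9} 35  {3,4,5,6,7,8,9} 35
  8 to go: {0,1,2,5,6,7,8,9} 28  {1,2,4,5,6,7,8,9} 56  {2,3,4,5,6,7,8,9} 70
  if 0:z drops first: 126 orders
  if 3:y drops first: 84 orders
heap linearizations: 210

210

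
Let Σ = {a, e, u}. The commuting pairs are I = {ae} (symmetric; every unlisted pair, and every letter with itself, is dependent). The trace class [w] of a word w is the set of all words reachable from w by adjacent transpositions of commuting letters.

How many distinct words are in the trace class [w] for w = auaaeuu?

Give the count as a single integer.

drop 0:a onto floor
drop 1:u onto {0:a}
drop 2:a onto {1:u}
drop 3:a onto {2:a}
drop 4:e onto {1:u}
drop 5:u onto {3:a, 4:e}
drop 6:u onto {5:u}
ground layer = {0:a}
drop-orders for the pieces not yet dropped (sum over which currently-grounded one goes next):
  1 to go: {6} 1
  2 to go: {5,6} 1
  3 to go: {3,5,6} 1  {4,5,6} 1
  4 to go: {2,3,5,6} 1  {3,4,5,6} 2
  5 to go: {2,3,4,5,6} 3
  if 0:a drops first: 3 orders

3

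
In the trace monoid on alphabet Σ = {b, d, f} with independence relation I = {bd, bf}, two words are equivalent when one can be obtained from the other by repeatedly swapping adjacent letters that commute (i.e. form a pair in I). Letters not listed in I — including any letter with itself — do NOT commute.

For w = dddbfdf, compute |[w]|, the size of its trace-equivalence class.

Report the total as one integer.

0(d) covers ∅
1(d) covers 0:d
2(d) covers 1:d
3(b) covers ∅
4(f) covers 2:d
5(d) covers 4:f
6(f) covers 5:d
floor of heap: 0:d, 3:b
completions by unplaced set U, small U first (add the entries for U minus each lowest piece of U):
  |U|=1: {3}:1  {6}:1
  |U|=2: {3,6}:2  {5,6}:1
  |U|=3: {3,5,6}:3  {4,5,6}:1
  |U|=4: {2,4,5,6}:1  {3,4,5,6}:4
  |U|=5: {1,2,4,5,6}:1  {2,3,4,5,6}:5
  start at 0(d): 6
  start at 3(b): 1
sum over floor = 7

7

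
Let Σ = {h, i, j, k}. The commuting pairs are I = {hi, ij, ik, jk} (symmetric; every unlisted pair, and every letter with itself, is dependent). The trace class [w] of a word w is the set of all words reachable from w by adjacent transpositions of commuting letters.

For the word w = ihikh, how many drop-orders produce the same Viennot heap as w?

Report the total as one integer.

drop 0:i onto floor
drop 1:h onto floor
drop 2:i onto {0:i}
drop 3:k onto {1:h}
drop 4:h onto {3:k}
ground layer = {0:i, 1:h}
drop-orders for the pieces not yet dropped (sum over which currently-grounded one goes next):
  1 to go: {2} 1  {4} 1
  2 to go: {0,2} 1  {2,4} 2  {3,4} 1
  3 to go: {0,2,4} 3  {1,3,4} 1  {2,3,4} 3
  if 0:i drops first: 4 orders
  if 1:h drops first: 6 orders
heap linearizations: 10

10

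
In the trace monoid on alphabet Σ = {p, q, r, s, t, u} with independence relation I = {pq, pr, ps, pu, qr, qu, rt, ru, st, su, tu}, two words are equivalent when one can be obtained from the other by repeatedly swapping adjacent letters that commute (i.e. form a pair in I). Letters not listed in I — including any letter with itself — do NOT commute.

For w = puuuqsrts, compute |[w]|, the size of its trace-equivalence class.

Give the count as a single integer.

1176

drop 0:p onto floor
drop 1:u onto floor
drop 2:u onto {1:u}
drop 3:u onto {2:u}
drop 4:q onto floor
drop 5:s onto {4:q}
drop 6:r onto {5:s}
drop 7:t onto {0:p, 4:q}
drop 8:s onto {6:r}
ground layer = {0:p, 1:u, 4:q}
drop-orders for the pieces not yet dropped (sum over which currently-grounded one goes next):
  1 to go: {3} 1  {7} 1  {8} 1
  2 to go: {0,7} 1  {2,3} 1  {3,7} 2  {3,8} 2  {6,8} 1  {7,8} 2
  3 to go: {0,3,7} 3  {0,7,8} 3  {1,2,3} 1  {2,3,7} 3  {2,3,8} 3  {3,6,8} 3  {3,7,8} 6  {5,6,8} 1  {6,7,8} 3
  4 to go: {0,2,3,7} 6  {0,3,7,8} 12  {0,6,7,8} 6  {1,2,3,7} 4  {1,2,3,8} 4  {2,3,6,8} 6  {2,3,7,8} 12  {3,5,6,8} 4  {3,6,7,8} 12  {5,6,7,8} 4
  5 to go: {0,1,2,3,7} 10  {0,2,3,7,8} 30  {0,3,6,7,8} 30  {0,5,6,7,8} 10  {1,2,3,6,8} 10  {1,2,3,7,8} 20  {2,3,5,6,8} 10  {2,3,6,7,8} 30  {3,5,6,7,8} 20  {4,5,6,7,8} 4
  6 to go: {0,1,2,3,7,8} 60  {0,2,3,6,7,8} 90  {0,3,5,6,7,8} 60  {0,4,5,6,7,8} 14  {1,2,3,5,6,8} 20  {1,2,3,6,7,8} 60  {2,3,5,6,7,8} 60  {3,4,5,6,7,8} 24
  7 to go: {0,1,2,3,6,7,8} 210  {0,2,3,5,6,7,8} 210  {0,3,4,5,6,7,8} 98  {1,2,3,5,6,7,8} 140  {2,3,4,5,6,7,8} 84
  if 0:p drops first: 224 orders
  if 1:u drops first: 392 orders
  if 4:q drops first: 560 orders
heap linearizations: 1176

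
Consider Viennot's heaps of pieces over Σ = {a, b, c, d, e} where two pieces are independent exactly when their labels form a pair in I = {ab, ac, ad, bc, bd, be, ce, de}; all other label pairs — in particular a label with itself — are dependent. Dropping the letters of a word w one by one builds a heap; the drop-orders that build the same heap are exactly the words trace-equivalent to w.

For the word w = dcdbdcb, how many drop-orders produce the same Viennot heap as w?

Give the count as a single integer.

21

0(d) covers ∅
1(c) covers 0:d
2(d) covers 1:c
3(b) covers ∅
4(d) covers 2:d
5(c) covers 4:d
6(b) covers 3:b
floor of heap: 0:d, 3:b
completions by unplaced set U, small U first (add the entries for U minus each lowest piece of U):
  |U|=1: {5}:1  {6}:1
  |U|=2: {3,6}:1  {4,5}:1  {5,6}:2
  |U|=3: {2,4,5}:1  {3,5,6}:3  {4,5,6}:3
  |U|=4: {1,2,4,5}:1  {2,4,5,6}:4  {3,4,5,6}:6
  |U|=5: {0,1,2,4,5}:1  {1,2,4,5,6}:5  {2,3,4,5,6}:10
  start at 0(d): 15
  start at 3(b): 6
sum over floor = 21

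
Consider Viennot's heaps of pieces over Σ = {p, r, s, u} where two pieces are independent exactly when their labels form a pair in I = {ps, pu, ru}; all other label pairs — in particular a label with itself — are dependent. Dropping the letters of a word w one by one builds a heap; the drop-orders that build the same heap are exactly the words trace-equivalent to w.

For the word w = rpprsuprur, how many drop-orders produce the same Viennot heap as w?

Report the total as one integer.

#0=r has no predecessor
#1=p depends on [0:r]
#2=p depends on [1:p]
#3=r depends on [2:p]
#4=s depends on [3:r]
#5=u depends on [4:s]
#6=p depends on [3:r]
#7=r depends on [4:s, 6:p]
#8=u depends on [5:u]
#9=r depends on [7:r]
sources: [0:r]
N(rest) = Σ N(rest − s) over sources s of rest; N(one piece) = 1:
  size 1 → [8]=1  [9]=1
  size 2 → [5,8]=1  [7,9]=1  [8,9]=2
  size 3 → [5,8,9]=3  [6,7,9]=1  [7,8,9]=3
  size 4 → [5,7,8,9]=6  [6,7,8,9]=4
  size 5 → [4,5,7,8,9]=6  [5,6,7,8,9]=10
  size 6 → [4,5,6,7,8,9]=16
  size 7 → [3,4,5,6,7,8,9]=16
  size 8 → [2,3,4,5,6,7,8,9]=16
  first=0(r) contributes 16

16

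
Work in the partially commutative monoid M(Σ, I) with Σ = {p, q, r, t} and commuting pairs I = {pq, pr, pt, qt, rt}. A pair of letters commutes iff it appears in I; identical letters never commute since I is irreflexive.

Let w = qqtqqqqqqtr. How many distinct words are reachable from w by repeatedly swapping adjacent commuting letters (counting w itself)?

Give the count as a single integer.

#0=q has no predecessor
#1=q depends on [0:q]
#2=t has no predecessor
#3=q depends on [1:q]
#4=q depends on [3:q]
#5=q depends on [4:q]
#6=q depends on [5:q]
#7=q depends on [6:q]
#8=q depends on [7:q]
#9=t depends on [2:t]
#10=r depends on [8:q]
sources: [0:q, 2:t]
N(rest) = Σ N(rest − s) over sources s of rest; N(one piece) = 1:
  size 1 → [9]=1  [10]=1
  size 2 → [2,9]=1  [8,10]=1  [9,10]=2
  size 3 → [2,9,10]=3  [7,8,10]=1  [8,9,10]=3
  size 4 → [2,8,9,10]=6  [6,7,8,10]=1  [7,8,9,10]=4
  size 5 → [2,7,8,9,10]=10  [5,6,7,8,10]=1  [6,7,8,9,10]=5
  size 6 → [2,6,7,8,9,10]=15  [4,5,6,7,8,10]=1  [5,6,7,8,9,10]=6
  size 7 → [2,5,6,7,8,9,10]=21  [3,4,5,6,7,8,10]=1  [4,5,6,7,8,9,10]=7
  size 8 → [1,3,4,5,6,7,8,10]=1  [2,4,5,6,7,8,9,10]=28  [3,4,5,6,7,8,9,10]=8
  size 9 → [0,1,3,4,5,6,7,8,10]=1  [1,3,4,5,6,7,8,9,10]=9  [2,3,4,5,6,7,8,9,10]=36
  first=0(q) contributes 45
  first=2(t) contributes 10
|[w]| = 55

55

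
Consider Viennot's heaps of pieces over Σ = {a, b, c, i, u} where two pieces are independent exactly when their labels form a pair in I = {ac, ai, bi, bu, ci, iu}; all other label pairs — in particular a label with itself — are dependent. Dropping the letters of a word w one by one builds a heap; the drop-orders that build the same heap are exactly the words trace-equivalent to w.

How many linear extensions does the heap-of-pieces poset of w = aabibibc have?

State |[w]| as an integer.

28

piece 0:a — minimal
piece 1:a rests on {0:a}
piece 2:b rests on {1:a}
piece 3:i — minimal
piece 4:b rests on {2:b}
piece 5:i rests on {3:i}
piece 6:b rests on {4:b}
piece 7:c rests on {6:b}
minimal pieces: {0:a, 3:i}
ways to finish when only these pieces remain (= sum over removing one remaining piece with nothing left below it):
  1 left: {5}→1  {7}→1
  2 left: {3,5}→1  {5,7}→2  {6,7}→1
  3 left: {3,5,7}→3  {4,6,7}→1  {5,6,7}→3
  4 left: {2,4,6,7}→1  {3,5,6,7}→6  {4,5,6,7}→4
  5 left: {1,2,4,6,7}→1  {2,4,5,6,7}→5  {3,4,5,6,7}→10
  6 left: {0,1,2,4,6,7}→1  {1,2,4,5,6,7}→6  {2,3,4,5,6,7}→15
  placing 0:a first → 21 extensions
  placing 3:i first → 7 extensions
total linear extensions = 28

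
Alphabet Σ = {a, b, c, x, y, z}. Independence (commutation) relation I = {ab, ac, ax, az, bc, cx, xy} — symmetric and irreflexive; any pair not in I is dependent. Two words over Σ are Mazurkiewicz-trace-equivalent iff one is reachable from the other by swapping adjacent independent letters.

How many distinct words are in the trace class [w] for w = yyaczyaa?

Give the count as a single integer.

3

0(y) covers ∅
1(y) covers 0:y
2(a) covers 1:y
3(c) covers 1:y
4(z) covers 3:c
5(y) covers 2:a, 4:z
6(a) covers 5:y
7(a) covers 6:a
floor of heap: 0:y
completions by unplaced set U, small U first (add the entries for U minus each lowest piece of U):
  |U|=1: {7}:1
  |U|=2: {6,7}:1
  |U|=3: {5,6,7}:1
  |U|=4: {2,5,6,7}:1  {4,5,6,7}:1
  |U|=5: {2,4,5,6,7}:2  {3,4,5,6,7}:1
  |U|=6: {2,3,4,5,6,7}:3
  start at 0(y): 3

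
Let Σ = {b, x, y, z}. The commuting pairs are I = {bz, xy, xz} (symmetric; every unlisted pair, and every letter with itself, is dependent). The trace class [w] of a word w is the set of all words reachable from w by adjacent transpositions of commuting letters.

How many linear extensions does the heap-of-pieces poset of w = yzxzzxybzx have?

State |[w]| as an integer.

#0=y has no predecessor
#1=z depends on [0:y]
#2=x has no predecessor
#3=z depends on [1:z]
#4=z depends on [3:z]
#5=x depends on [2:x]
#6=y depends on [4:z]
#7=b depends on [5:x, 6:y]
#8=z depends on [6:y]
#9=x depends on [7:b]
sources: [0:y, 2:x]
N(rest) = Σ N(rest − s) over sources s of rest; N(one piece) = 1:
  size 1 → [8]=1  [9]=1
  size 2 → [7,9]=1  [8,9]=2
  size 3 → [5,7,9]=1  [7,8,9]=3
  size 4 → [2,5,7,9]=1  [5,7,8,9]=4  [6,7,8,9]=3
  size 5 → [2,5,7,8,9]=5  [4,6,7,8,9]=3  [5,6,7,8,9]=7
  size 6 → [2,5,6,7,8,9]=12  [3,4,6,7,8,9]=3  [4,5,6,7,8,9]=10
  size 7 → [1,3,4,6,7,8,9]=3  [2,4,5,6,7,8,9]=22  [3,4,5,6,7,8,9]=13
  size 8 → [0,1,3,4,6,7,8,9]=3  [1,3,4,5,6,7,8,9]=16  [2,3,4,5,6,7,8,9]=35
  first=0(y) contributes 51
  first=2(x) contributes 19
|[w]| = 70

70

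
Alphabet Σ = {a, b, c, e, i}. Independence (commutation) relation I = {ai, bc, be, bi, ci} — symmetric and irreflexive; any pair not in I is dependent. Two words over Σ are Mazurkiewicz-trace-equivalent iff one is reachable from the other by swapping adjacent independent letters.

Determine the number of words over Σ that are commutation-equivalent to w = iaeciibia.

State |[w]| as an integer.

110

#0=i has no predecessor
#1=a has no predecessor
#2=e depends on [0:i, 1:a]
#3=c depends on [2:e]
#4=i depends on [2:e]
#5=i depends on [4:i]
#6=b depends on [1:a]
#7=i depends on [5:i]
#8=a depends on [3:c, 6:b]
sources: [0:i, 1:a]
N(rest) = Σ N(rest − s) over sources s of rest; N(one piece) = 1:
  size 1 → [7]=1  [8]=1
  size 2 → [3,8]=1  [5,7]=1  [6,8]=1  [7,8]=2
  size 3 → [3,6,8]=2  [3,7,8]=3  [4,5,7]=1  [5,7,8]=3  [6,7,8]=3
  size 4 → [3,5,7,8]=6  [3,6,7,8]=8  [4,5,7,8]=4  [5,6,7,8]=6
  size 5 → [3,4,5,7,8]=10  [3,5,6,7,8]=20  [4,5,6,7,8]=10
  size 6 → [2,3,4,5,7,8]=10  [3,4,5,6,7,8]=40
  size 7 → [0,2,3,4,5,7,8]=10  [2,3,4,5,6,7,8]=50
  first=0(i) contributes 50
  first=1(a) contributes 60
|[w]| = 110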